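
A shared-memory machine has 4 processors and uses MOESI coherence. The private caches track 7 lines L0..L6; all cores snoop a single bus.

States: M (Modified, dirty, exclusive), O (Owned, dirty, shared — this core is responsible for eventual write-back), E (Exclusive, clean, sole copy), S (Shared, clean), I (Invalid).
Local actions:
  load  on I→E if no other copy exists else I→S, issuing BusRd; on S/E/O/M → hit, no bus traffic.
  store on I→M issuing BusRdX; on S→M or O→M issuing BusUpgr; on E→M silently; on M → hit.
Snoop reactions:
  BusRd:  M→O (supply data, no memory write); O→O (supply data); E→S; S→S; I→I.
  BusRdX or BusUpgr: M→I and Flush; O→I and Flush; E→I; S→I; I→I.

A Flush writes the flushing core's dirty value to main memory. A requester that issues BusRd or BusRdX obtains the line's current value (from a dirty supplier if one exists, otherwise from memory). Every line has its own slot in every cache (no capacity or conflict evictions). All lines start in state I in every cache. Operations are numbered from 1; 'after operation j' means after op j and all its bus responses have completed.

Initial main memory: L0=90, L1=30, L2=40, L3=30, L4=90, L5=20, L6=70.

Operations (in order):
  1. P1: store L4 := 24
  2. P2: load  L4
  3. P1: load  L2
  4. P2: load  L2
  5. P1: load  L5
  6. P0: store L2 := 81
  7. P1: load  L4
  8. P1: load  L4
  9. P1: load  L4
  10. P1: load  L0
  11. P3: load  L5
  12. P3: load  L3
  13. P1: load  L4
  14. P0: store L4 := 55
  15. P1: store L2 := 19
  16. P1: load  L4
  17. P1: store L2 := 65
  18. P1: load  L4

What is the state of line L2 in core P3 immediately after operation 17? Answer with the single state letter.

  op1 P1: store L4 := 24 → I/M/I/I on L4; bus BusRdX; mem=90
  op2 P2: load  L4 → I/O/S/I on L4; bus BusRd; mem=90
  op3 P1: load  L2 → I/E/I/I on L2; bus BusRd; mem=40
  op4 P2: load  L2 → I/S/S/I on L2; bus BusRd; mem=40
  op5 P1: load  L5 → I/E/I/I on L5; bus BusRd; mem=20
  op6 P0: store L2 := 81 → M/I/I/I on L2; bus BusRdX; mem=40
  op7 P1: load  L4 → I/O/S/I on L4; bus (none); mem=90
  op8 P1: load  L4 → I/O/S/I on L4; bus (none); mem=90
  op9 P1: load  L4 → I/O/S/I on L4; bus (none); mem=90
  op10 P1: load  L0 → I/E/I/I on L0; bus BusRd; mem=90
  op11 P3: load  L5 → I/S/I/S on L5; bus BusRd; mem=20
  op12 P3: load  L3 → I/I/I/E on L3; bus BusRd; mem=30
  op13 P1: load  L4 → I/O/S/I on L4; bus (none); mem=90
  op14 P0: store L4 := 55 → M/I/I/I on L4; bus BusRdX Flush; mem=24
  op15 P1: store L2 := 19 → I/M/I/I on L2; bus BusRdX Flush; mem=81
  op16 P1: load  L4 → O/S/I/I on L4; bus BusRd; mem=24
  op17 P1: store L2 := 65 → I/M/I/I on L2; bus (none); mem=81
  op18 P1: load  L4 → O/S/I/I on L4; bus (none); mem=24

state = I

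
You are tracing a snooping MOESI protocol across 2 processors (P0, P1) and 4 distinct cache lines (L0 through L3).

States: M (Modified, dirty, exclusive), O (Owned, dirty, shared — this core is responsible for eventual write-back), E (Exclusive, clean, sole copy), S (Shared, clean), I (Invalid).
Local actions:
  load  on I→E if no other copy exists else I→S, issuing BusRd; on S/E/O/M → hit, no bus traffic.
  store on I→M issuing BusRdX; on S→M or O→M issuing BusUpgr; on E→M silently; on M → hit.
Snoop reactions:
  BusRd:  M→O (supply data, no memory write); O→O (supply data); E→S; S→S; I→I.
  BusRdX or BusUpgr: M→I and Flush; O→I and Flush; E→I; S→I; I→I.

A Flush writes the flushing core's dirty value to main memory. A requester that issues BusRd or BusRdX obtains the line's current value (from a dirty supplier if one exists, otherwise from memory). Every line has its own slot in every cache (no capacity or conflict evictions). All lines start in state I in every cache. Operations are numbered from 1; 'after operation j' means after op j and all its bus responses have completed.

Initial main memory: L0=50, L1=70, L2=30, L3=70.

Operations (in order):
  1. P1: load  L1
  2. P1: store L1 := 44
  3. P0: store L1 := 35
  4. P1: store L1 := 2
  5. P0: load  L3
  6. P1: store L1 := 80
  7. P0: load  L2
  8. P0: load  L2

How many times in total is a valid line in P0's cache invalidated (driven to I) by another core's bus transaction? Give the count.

[1] P1: load  L1 | P0:I, P1:E(70) | bus: BusRd
[2] P1: store L1 := 44 | P0:I, P1:M(44) | bus: none
[3] P0: store L1 := 35 | P0:M(35), P1:I | bus: BusRdX,Flush
[4] P1: store L1 := 2 | P0:I, P1:M(2) | bus: BusRdX,Flush
[5] P0: load  L3 | P0:E(70), P1:I | bus: BusRd
[6] P1: store L1 := 80 | P0:I, P1:M(80) | bus: none
[7] P0: load  L2 | P0:E(30), P1:I | bus: BusRd
[8] P0: load  L2 | P0:E(30), P1:I | bus: none

invalidations = 1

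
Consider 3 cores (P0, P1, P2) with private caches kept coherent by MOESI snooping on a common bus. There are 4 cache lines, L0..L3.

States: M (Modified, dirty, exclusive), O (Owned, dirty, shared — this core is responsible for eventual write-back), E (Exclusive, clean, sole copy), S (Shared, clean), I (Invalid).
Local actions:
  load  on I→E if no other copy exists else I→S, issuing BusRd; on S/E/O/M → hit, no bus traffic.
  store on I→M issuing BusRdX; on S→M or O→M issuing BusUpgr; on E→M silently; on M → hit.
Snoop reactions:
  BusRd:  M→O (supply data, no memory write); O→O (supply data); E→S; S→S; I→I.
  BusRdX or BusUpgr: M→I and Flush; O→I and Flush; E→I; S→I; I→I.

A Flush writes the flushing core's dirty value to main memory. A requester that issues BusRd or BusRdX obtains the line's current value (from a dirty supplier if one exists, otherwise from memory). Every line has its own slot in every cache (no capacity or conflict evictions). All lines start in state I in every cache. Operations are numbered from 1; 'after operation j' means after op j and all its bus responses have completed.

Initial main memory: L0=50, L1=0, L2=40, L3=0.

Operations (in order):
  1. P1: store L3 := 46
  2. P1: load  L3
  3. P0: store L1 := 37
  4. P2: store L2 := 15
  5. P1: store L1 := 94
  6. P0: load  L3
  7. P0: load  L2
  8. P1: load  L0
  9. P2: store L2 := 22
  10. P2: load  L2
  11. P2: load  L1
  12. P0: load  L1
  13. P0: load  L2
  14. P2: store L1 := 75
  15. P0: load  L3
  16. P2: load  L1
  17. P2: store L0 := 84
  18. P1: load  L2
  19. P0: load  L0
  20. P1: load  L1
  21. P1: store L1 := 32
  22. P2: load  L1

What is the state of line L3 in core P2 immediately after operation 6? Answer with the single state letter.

state = I

1. P1: store L3 := 46  bus=[BusRdX]  L3: P0=I P1=M P2=I  mem[L3]=0
2. P1: load  L3  bus=[-]  L3: P0=I P1=M P2=I  mem[L3]=0
3. P0: store L1 := 37  bus=[BusRdX]  L1: P0=M P1=I P2=I  mem[L1]=0
4. P2: store L2 := 15  bus=[BusRdX]  L2: P0=I P1=I P2=M  mem[L2]=40
5. P1: store L1 := 94  bus=[BusRdX,Flush]  L1: P0=I P1=M P2=I  mem[L1]=37
6. P0: load  L3  bus=[BusRd]  L3: P0=S P1=O P2=I  mem[L3]=0
7. P0: load  L2  bus=[BusRd]  L2: P0=S P1=I P2=O  mem[L2]=40
8. P1: load  L0  bus=[BusRd]  L0: P0=I P1=E P2=I  mem[L0]=50
9. P2: store L2 := 22  bus=[BusUpgr]  L2: P0=I P1=I P2=M  mem[L2]=40
10. P2: load  L2  bus=[-]  L2: P0=I P1=I P2=M  mem[L2]=40
11. P2: load  L1  bus=[BusRd]  L1: P0=I P1=O P2=S  mem[L1]=37
12. P0: load  L1  bus=[BusRd]  L1: P0=S P1=O P2=S  mem[L1]=37
13. P0: load  L2  bus=[BusRd]  L2: P0=S P1=I P2=O  mem[L2]=40
14. P2: store L1 := 75  bus=[BusUpgr,Flush]  L1: P0=I P1=I P2=M  mem[L1]=94
15. P0: load  L3  bus=[-]  L3: P0=S P1=O P2=I  mem[L3]=0
16. P2: load  L1  bus=[-]  L1: P0=I P1=I P2=M  mem[L1]=94
17. P2: store L0 := 84  bus=[BusRdX]  L0: P0=I P1=I P2=M  mem[L0]=50
18. P1: load  L2  bus=[BusRd]  L2: P0=S P1=S P2=O  mem[L2]=40
19. P0: load  L0  bus=[BusRd]  L0: P0=S P1=I P2=O  mem[L0]=50
20. P1: load  L1  bus=[BusRd]  L1: P0=I P1=S P2=O  mem[L1]=94
21. P1: store L1 := 32  bus=[BusUpgr,Flush]  L1: P0=I P1=M P2=I  mem[L1]=75
22. P2: load  L1  bus=[BusRd]  L1: P0=I P1=O P2=S  mem[L1]=75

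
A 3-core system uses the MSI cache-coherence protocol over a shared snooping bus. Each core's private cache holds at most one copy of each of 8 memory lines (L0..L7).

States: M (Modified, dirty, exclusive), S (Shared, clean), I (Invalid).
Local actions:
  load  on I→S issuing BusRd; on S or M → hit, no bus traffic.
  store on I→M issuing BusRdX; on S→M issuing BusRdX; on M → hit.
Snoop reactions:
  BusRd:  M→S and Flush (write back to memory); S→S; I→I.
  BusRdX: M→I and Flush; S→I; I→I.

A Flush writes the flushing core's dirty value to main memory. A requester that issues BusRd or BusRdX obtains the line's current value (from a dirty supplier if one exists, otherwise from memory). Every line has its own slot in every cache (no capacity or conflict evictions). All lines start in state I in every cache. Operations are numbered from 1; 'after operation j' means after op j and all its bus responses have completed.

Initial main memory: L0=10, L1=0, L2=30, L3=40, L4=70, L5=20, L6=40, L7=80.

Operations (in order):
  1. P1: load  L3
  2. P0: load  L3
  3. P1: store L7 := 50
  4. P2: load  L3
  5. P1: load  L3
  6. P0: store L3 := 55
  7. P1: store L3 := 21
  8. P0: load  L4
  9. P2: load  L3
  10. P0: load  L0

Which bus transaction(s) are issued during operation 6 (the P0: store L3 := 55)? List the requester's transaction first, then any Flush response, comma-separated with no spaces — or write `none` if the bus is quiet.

1. P1: load  L3  bus=[BusRd]  L3: P0=I P1=S P2=I  mem[L3]=40
2. P0: load  L3  bus=[BusRd]  L3: P0=S P1=S P2=I  mem[L3]=40
3. P1: store L7 := 50  bus=[BusRdX]  L7: P0=I P1=M P2=I  mem[L7]=80
4. P2: load  L3  bus=[BusRd]  L3: P0=S P1=S P2=S  mem[L3]=40
5. P1: load  L3  bus=[-]  L3: P0=S P1=S P2=S  mem[L3]=40
6. P0: store L3 := 55  bus=[BusRdX]  L3: P0=M P1=I P2=I  mem[L3]=40
7. P1: store L3 := 21  bus=[BusRdX,Flush]  L3: P0=I P1=M P2=I  mem[L3]=55
8. P0: load  L4  bus=[BusRd]  L4: P0=S P1=I P2=I  mem[L4]=70
9. P2: load  L3  bus=[BusRd,Flush]  L3: P0=I P1=S P2=S  mem[L3]=21
10. P0: load  L0  bus=[BusRd]  L0: P0=S P1=I P2=I  mem[L0]=10

bus = BusRdX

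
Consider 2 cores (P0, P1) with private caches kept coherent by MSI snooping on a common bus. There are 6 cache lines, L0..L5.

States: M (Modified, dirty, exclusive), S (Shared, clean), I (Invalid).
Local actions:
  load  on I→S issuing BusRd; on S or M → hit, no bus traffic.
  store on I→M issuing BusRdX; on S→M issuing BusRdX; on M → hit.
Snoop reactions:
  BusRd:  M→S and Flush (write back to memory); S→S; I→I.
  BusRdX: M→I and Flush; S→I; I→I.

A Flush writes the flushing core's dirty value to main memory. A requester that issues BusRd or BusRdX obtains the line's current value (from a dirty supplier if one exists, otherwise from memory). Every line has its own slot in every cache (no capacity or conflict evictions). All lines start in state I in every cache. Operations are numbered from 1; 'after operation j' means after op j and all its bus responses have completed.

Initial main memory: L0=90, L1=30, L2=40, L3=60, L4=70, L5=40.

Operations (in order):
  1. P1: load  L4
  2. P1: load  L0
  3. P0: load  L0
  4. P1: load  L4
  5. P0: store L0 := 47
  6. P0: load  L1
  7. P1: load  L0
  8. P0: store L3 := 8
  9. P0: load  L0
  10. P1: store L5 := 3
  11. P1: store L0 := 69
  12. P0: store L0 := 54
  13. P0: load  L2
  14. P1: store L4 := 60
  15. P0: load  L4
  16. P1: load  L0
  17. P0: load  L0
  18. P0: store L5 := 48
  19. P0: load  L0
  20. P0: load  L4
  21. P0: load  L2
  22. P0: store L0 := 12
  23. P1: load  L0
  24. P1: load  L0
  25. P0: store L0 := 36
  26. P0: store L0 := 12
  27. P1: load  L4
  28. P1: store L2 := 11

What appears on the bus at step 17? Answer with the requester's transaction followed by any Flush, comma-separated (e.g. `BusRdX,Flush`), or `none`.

bus = none

1. P1: load  L4  bus=[BusRd]  L4: P0=I P1=S  mem[L4]=70
2. P1: load  L0  bus=[BusRd]  L0: P0=I P1=S  mem[L0]=90
3. P0: load  L0  bus=[BusRd]  L0: P0=S P1=S  mem[L0]=90
4. P1: load  L4  bus=[-]  L4: P0=I P1=S  mem[L4]=70
5. P0: store L0 := 47  bus=[BusRdX]  L0: P0=M P1=I  mem[L0]=90
6. P0: load  L1  bus=[BusRd]  L1: P0=S P1=I  mem[L1]=30
7. P1: load  L0  bus=[BusRd,Flush]  L0: P0=S P1=S  mem[L0]=47
8. P0: store L3 := 8  bus=[BusRdX]  L3: P0=M P1=I  mem[L3]=60
9. P0: load  L0  bus=[-]  L0: P0=S P1=S  mem[L0]=47
10. P1: store L5 := 3  bus=[BusRdX]  L5: P0=I P1=M  mem[L5]=40
11. P1: store L0 := 69  bus=[BusRdX]  L0: P0=I P1=M  mem[L0]=47
12. P0: store L0 := 54  bus=[BusRdX,Flush]  L0: P0=M P1=I  mem[L0]=69
13. P0: load  L2  bus=[BusRd]  L2: P0=S P1=I  mem[L2]=40
14. P1: store L4 := 60  bus=[BusRdX]  L4: P0=I P1=M  mem[L4]=70
15. P0: load  L4  bus=[BusRd,Flush]  L4: P0=S P1=S  mem[L4]=60
16. P1: load  L0  bus=[BusRd,Flush]  L0: P0=S P1=S  mem[L0]=54
17. P0: load  L0  bus=[-]  L0: P0=S P1=S  mem[L0]=54
18. P0: store L5 := 48  bus=[BusRdX,Flush]  L5: P0=M P1=I  mem[L5]=3
19. P0: load  L0  bus=[-]  L0: P0=S P1=S  mem[L0]=54
20. P0: load  L4  bus=[-]  L4: P0=S P1=S  mem[L4]=60
21. P0: load  L2  bus=[-]  L2: P0=S P1=I  mem[L2]=40
22. P0: store L0 := 12  bus=[BusRdX]  L0: P0=M P1=I  mem[L0]=54
23. P1: load  L0  bus=[BusRd,Flush]  L0: P0=S P1=S  mem[L0]=12
24. P1: load  L0  bus=[-]  L0: P0=S P1=S  mem[L0]=12
25. P0: store L0 := 36  bus=[BusRdX]  L0: P0=M P1=I  mem[L0]=12
26. P0: store L0 := 12  bus=[-]  L0: P0=M P1=I  mem[L0]=12
27. P1: load  L4  bus=[-]  L4: P0=S P1=S  mem[L4]=60
28. P1: store L2 := 11  bus=[BusRdX]  L2: P0=I P1=M  mem[L2]=40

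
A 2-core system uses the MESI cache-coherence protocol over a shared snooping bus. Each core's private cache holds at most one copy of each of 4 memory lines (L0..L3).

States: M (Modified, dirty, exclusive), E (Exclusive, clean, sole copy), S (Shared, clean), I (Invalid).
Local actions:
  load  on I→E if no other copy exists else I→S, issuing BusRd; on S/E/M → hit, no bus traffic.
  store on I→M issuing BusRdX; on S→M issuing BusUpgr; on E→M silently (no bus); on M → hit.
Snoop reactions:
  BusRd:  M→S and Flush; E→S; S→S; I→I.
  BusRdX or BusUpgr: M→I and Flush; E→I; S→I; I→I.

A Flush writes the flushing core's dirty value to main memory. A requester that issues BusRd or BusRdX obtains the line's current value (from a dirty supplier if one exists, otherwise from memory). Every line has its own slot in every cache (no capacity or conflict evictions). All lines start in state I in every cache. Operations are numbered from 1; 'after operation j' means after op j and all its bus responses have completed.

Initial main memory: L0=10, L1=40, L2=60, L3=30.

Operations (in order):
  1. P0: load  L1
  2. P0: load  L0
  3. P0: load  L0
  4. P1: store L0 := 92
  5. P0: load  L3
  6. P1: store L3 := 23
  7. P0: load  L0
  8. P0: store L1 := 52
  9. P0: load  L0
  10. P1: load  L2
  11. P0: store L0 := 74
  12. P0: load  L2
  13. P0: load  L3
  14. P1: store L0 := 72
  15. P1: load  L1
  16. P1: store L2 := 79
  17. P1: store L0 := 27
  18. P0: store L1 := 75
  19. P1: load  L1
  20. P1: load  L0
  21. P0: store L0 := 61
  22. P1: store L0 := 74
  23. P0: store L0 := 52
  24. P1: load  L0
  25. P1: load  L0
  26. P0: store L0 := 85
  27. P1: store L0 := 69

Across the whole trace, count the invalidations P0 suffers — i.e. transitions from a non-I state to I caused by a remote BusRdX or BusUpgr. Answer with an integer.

invalidations = 6

[1] P0: load  L1 | P0:E(40), P1:I | bus: BusRd
[2] P0: load  L0 | P0:E(10), P1:I | bus: BusRd
[3] P0: load  L0 | P0:E(10), P1:I | bus: none
[4] P1: store L0 := 92 | P0:I, P1:M(92) | bus: BusRdX
[5] P0: load  L3 | P0:E(30), P1:I | bus: BusRd
[6] P1: store L3 := 23 | P0:I, P1:M(23) | bus: BusRdX
[7] P0: load  L0 | P0:S(92), P1:S(92) | bus: BusRd,Flush
[8] P0: store L1 := 52 | P0:M(52), P1:I | bus: none
[9] P0: load  L0 | P0:S(92), P1:S(92) | bus: none
[10] P1: load  L2 | P0:I, P1:E(60) | bus: BusRd
[11] P0: store L0 := 74 | P0:M(74), P1:I | bus: BusUpgr
[12] P0: load  L2 | P0:S(60), P1:S(60) | bus: BusRd
[13] P0: load  L3 | P0:S(23), P1:S(23) | bus: BusRd,Flush
[14] P1: store L0 := 72 | P0:I, P1:M(72) | bus: BusRdX,Flush
[15] P1: load  L1 | P0:S(52), P1:S(52) | bus: BusRd,Flush
[16] P1: store L2 := 79 | P0:I, P1:M(79) | bus: BusUpgr
[17] P1: store L0 := 27 | P0:I, P1:M(27) | bus: none
[18] P0: store L1 := 75 | P0:M(75), P1:I | bus: BusUpgr
[19] P1: load  L1 | P0:S(75), P1:S(75) | bus: BusRd,Flush
[20] P1: load  L0 | P0:I, P1:M(27) | bus: none
[21] P0: store L0 := 61 | P0:M(61), P1:I | bus: BusRdX,Flush
[22] P1: store L0 := 74 | P0:I, P1:M(74) | bus: BusRdX,Flush
[23] P0: store L0 := 52 | P0:M(52), P1:I | bus: BusRdX,Flush
[24] P1: load  L0 | P0:S(52), P1:S(52) | bus: BusRd,Flush
[25] P1: load  L0 | P0:S(52), P1:S(52) | bus: none
[26] P0: store L0 := 85 | P0:M(85), P1:I | bus: BusUpgr
[27] P1: store L0 := 69 | P0:I, P1:M(69) | bus: BusRdX,Flush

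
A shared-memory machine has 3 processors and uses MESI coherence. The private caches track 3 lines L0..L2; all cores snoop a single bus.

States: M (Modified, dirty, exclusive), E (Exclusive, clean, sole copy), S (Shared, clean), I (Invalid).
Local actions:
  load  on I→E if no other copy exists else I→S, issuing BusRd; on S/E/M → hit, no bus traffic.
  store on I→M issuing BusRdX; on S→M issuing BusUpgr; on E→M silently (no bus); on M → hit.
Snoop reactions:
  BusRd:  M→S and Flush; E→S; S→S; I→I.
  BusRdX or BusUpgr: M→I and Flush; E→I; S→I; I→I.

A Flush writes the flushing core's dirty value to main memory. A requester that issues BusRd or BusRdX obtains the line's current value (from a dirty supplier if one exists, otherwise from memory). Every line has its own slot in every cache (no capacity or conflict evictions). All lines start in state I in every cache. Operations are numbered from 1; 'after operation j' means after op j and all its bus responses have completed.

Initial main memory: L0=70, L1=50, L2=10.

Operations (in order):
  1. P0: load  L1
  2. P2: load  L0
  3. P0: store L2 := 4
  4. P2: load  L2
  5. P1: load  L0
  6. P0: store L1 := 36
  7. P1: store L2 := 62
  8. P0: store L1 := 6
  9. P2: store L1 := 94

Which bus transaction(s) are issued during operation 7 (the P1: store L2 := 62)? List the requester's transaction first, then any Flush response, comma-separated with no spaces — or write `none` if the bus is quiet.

  op1 P0: load  L1 → E/I/I on L1; bus BusRd; mem=50
  op2 P2: load  L0 → I/I/E on L0; bus BusRd; mem=70
  op3 P0: store L2 := 4 → M/I/I on L2; bus BusRdX; mem=10
  op4 P2: load  L2 → S/I/S on L2; bus BusRd Flush; mem=4
  op5 P1: load  L0 → I/S/S on L0; bus BusRd; mem=70
  op6 P0: store L1 := 36 → M/I/I on L1; bus (none); mem=50
  op7 P1: store L2 := 62 → I/M/I on L2; bus BusRdX; mem=4
  op8 P0: store L1 := 6 → M/I/I on L1; bus (none); mem=50
  op9 P2: store L1 := 94 → I/I/M on L1; bus BusRdX Flush; mem=6

bus = BusRdX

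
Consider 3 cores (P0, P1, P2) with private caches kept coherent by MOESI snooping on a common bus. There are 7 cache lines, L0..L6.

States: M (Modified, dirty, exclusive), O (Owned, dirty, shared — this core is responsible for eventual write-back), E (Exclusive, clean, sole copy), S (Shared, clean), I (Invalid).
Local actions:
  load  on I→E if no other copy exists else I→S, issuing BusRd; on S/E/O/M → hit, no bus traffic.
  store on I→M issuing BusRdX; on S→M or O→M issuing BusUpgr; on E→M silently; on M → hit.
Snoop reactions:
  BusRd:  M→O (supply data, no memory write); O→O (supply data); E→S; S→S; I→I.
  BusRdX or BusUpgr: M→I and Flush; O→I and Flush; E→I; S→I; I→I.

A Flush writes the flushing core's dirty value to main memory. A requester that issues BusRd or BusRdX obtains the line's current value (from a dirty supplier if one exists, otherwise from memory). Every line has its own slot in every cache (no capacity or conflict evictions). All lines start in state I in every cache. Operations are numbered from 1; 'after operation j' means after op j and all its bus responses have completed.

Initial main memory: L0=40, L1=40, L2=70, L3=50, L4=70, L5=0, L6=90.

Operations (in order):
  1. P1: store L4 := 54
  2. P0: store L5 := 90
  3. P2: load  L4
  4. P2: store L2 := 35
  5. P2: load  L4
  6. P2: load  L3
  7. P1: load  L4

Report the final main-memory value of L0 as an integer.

memory[L0] = 40

[1] P1: store L4 := 54 | P0:I, P1:M(54), P2:I | bus: BusRdX
[2] P0: store L5 := 90 | P0:M(90), P1:I, P2:I | bus: BusRdX
[3] P2: load  L4 | P0:I, P1:O(54), P2:S(54) | bus: BusRd
[4] P2: store L2 := 35 | P0:I, P1:I, P2:M(35) | bus: BusRdX
[5] P2: load  L4 | P0:I, P1:O(54), P2:S(54) | bus: none
[6] P2: load  L3 | P0:I, P1:I, P2:E(50) | bus: BusRd
[7] P1: load  L4 | P0:I, P1:O(54), P2:S(54) | bus: none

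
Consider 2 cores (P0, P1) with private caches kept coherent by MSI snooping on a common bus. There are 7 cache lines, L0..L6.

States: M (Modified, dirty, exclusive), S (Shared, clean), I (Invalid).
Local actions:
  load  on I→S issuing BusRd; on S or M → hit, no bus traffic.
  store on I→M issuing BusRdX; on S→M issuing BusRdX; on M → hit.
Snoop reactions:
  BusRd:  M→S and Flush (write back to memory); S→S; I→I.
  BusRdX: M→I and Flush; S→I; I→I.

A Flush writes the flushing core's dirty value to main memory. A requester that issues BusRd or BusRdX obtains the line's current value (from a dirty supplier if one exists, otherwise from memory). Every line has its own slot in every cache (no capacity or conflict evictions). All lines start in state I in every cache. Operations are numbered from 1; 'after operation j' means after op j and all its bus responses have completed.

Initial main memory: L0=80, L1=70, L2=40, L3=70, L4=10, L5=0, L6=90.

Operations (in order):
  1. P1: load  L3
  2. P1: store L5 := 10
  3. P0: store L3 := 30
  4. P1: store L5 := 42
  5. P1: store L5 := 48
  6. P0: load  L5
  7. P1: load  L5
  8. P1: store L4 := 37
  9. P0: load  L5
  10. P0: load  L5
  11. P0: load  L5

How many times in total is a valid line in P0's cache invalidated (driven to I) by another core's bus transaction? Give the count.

invalidations = 0

[1] P1: load  L3 | P0:I, P1:S(70) | bus: BusRd
[2] P1: store L5 := 10 | P0:I, P1:M(10) | bus: BusRdX
[3] P0: store L3 := 30 | P0:M(30), P1:I | bus: BusRdX
[4] P1: store L5 := 42 | P0:I, P1:M(42) | bus: none
[5] P1: store L5 := 48 | P0:I, P1:M(48) | bus: none
[6] P0: load  L5 | P0:S(48), P1:S(48) | bus: BusRd,Flush
[7] P1: load  L5 | P0:S(48), P1:S(48) | bus: none
[8] P1: store L4 := 37 | P0:I, P1:M(37) | bus: BusRdX
[9] P0: load  L5 | P0:S(48), P1:S(48) | bus: none
[10] P0: load  L5 | P0:S(48), P1:S(48) | bus: none
[11] P0: load  L5 | P0:S(48), P1:S(48) | bus: none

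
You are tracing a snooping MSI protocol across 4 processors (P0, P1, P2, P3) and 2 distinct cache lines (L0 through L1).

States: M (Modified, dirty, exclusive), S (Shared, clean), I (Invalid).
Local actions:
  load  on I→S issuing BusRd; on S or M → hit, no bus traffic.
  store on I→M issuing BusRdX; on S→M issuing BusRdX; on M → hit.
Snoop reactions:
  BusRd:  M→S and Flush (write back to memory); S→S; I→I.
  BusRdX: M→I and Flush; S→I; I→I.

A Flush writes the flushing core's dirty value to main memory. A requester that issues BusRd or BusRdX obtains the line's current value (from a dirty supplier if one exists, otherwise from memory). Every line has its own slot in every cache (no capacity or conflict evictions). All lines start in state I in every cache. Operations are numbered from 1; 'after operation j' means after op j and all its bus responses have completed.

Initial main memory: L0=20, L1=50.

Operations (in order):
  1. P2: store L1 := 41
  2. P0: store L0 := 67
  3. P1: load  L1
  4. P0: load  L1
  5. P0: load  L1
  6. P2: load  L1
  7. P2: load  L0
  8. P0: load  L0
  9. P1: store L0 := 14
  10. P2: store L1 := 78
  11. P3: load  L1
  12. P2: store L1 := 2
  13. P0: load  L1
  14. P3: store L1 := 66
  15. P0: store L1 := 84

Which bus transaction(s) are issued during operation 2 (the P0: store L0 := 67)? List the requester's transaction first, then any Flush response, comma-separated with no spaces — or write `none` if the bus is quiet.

[1] P2: store L1 := 41 | P0:I, P1:I, P2:M(41), P3:I | bus: BusRdX
[2] P0: store L0 := 67 | P0:M(67), P1:I, P2:I, P3:I | bus: BusRdX
[3] P1: load  L1 | P0:I, P1:S(41), P2:S(41), P3:I | bus: BusRd,Flush
[4] P0: load  L1 | P0:S(41), P1:S(41), P2:S(41), P3:I | bus: BusRd
[5] P0: load  L1 | P0:S(41), P1:S(41), P2:S(41), P3:I | bus: none
[6] P2: load  L1 | P0:S(41), P1:S(41), P2:S(41), P3:I | bus: none
[7] P2: load  L0 | P0:S(67), P1:I, P2:S(67), P3:I | bus: BusRd,Flush
[8] P0: load  L0 | P0:S(67), P1:I, P2:S(67), P3:I | bus: none
[9] P1: store L0 := 14 | P0:I, P1:M(14), P2:I, P3:I | bus: BusRdX
[10] P2: store L1 := 78 | P0:I, P1:I, P2:M(78), P3:I | bus: BusRdX
[11] P3: load  L1 | P0:I, P1:I, P2:S(78), P3:S(78) | bus: BusRd,Flush
[12] P2: store L1 := 2 | P0:I, P1:I, P2:M(2), P3:I | bus: BusRdX
[13] P0: load  L1 | P0:S(2), P1:I, P2:S(2), P3:I | bus: BusRd,Flush
[14] P3: store L1 := 66 | P0:I, P1:I, P2:I, P3:M(66) | bus: BusRdX
[15] P0: store L1 := 84 | P0:M(84), P1:I, P2:I, P3:I | bus: BusRdX,Flush

bus = BusRdX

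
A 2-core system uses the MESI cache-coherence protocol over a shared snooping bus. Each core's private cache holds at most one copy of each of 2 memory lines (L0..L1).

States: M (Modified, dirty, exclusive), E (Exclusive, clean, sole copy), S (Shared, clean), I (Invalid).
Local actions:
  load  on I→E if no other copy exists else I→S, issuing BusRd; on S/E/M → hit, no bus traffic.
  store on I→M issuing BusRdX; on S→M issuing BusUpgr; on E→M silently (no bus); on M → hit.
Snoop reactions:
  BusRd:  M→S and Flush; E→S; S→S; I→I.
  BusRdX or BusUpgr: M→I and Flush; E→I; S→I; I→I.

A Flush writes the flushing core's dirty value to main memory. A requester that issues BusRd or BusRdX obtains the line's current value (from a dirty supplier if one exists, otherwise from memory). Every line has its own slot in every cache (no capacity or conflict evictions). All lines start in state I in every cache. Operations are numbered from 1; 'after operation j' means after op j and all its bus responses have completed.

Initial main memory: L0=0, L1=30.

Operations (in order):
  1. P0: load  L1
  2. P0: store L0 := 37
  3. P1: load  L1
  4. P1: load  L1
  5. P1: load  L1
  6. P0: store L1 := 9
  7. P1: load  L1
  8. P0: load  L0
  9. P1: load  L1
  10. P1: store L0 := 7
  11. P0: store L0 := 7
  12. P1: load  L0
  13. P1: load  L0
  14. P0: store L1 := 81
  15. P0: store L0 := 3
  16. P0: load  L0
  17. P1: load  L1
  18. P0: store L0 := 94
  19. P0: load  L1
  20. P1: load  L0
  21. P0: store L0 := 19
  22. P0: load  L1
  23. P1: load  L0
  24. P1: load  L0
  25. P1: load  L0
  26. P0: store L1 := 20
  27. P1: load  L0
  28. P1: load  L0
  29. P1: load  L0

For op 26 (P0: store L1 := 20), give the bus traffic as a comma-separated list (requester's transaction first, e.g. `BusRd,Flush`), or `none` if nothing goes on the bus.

bus = BusUpgr

1. P0: load  L1  bus=[BusRd]  L1: P0=E P1=I  mem[L1]=30
2. P0: store L0 := 37  bus=[BusRdX]  L0: P0=M P1=I  mem[L0]=0
3. P1: load  L1  bus=[BusRd]  L1: P0=S P1=S  mem[L1]=30
4. P1: load  L1  bus=[-]  L1: P0=S P1=S  mem[L1]=30
5. P1: load  L1  bus=[-]  L1: P0=S P1=S  mem[L1]=30
6. P0: store L1 := 9  bus=[BusUpgr]  L1: P0=M P1=I  mem[L1]=30
7. P1: load  L1  bus=[BusRd,Flush]  L1: P0=S P1=S  mem[L1]=9
8. P0: load  L0  bus=[-]  L0: P0=M P1=I  mem[L0]=0
9. P1: load  L1  bus=[-]  L1: P0=S P1=S  mem[L1]=9
10. P1: store L0 := 7  bus=[BusRdX,Flush]  L0: P0=I P1=M  mem[L0]=37
11. P0: store L0 := 7  bus=[BusRdX,Flush]  L0: P0=M P1=I  mem[L0]=7
12. P1: load  L0  bus=[BusRd,Flush]  L0: P0=S P1=S  mem[L0]=7
13. P1: load  L0  bus=[-]  L0: P0=S P1=S  mem[L0]=7
14. P0: store L1 := 81  bus=[BusUpgr]  L1: P0=M P1=I  mem[L1]=9
15. P0: store L0 := 3  bus=[BusUpgr]  L0: P0=M P1=I  mem[L0]=7
16. P0: load  L0  bus=[-]  L0: P0=M P1=I  mem[L0]=7
17. P1: load  L1  bus=[BusRd,Flush]  L1: P0=S P1=S  mem[L1]=81
18. P0: store L0 := 94  bus=[-]  L0: P0=M P1=I  mem[L0]=7
19. P0: load  L1  bus=[-]  L1: P0=S P1=S  mem[L1]=81
20. P1: load  L0  bus=[BusRd,Flush]  L0: P0=S P1=S  mem[L0]=94
21. P0: store L0 := 19  bus=[BusUpgr]  L0: P0=M P1=I  mem[L0]=94
22. P0: load  L1  bus=[-]  L1: P0=S P1=S  mem[L1]=81
23. P1: load  L0  bus=[BusRd,Flush]  L0: P0=S P1=S  mem[L0]=19
24. P1: load  L0  bus=[-]  L0: P0=S P1=S  mem[L0]=19
25. P1: load  L0  bus=[-]  L0: P0=S P1=S  mem[L0]=19
26. P0: store L1 := 20  bus=[BusUpgr]  L1: P0=M P1=I  mem[L1]=81
27. P1: load  L0  bus=[-]  L0: P0=S P1=S  mem[L0]=19
28. P1: load  L0  bus=[-]  L0: P0=S P1=S  mem[L0]=19
29. P1: load  L0  bus=[-]  L0: P0=S P1=S  mem[L0]=19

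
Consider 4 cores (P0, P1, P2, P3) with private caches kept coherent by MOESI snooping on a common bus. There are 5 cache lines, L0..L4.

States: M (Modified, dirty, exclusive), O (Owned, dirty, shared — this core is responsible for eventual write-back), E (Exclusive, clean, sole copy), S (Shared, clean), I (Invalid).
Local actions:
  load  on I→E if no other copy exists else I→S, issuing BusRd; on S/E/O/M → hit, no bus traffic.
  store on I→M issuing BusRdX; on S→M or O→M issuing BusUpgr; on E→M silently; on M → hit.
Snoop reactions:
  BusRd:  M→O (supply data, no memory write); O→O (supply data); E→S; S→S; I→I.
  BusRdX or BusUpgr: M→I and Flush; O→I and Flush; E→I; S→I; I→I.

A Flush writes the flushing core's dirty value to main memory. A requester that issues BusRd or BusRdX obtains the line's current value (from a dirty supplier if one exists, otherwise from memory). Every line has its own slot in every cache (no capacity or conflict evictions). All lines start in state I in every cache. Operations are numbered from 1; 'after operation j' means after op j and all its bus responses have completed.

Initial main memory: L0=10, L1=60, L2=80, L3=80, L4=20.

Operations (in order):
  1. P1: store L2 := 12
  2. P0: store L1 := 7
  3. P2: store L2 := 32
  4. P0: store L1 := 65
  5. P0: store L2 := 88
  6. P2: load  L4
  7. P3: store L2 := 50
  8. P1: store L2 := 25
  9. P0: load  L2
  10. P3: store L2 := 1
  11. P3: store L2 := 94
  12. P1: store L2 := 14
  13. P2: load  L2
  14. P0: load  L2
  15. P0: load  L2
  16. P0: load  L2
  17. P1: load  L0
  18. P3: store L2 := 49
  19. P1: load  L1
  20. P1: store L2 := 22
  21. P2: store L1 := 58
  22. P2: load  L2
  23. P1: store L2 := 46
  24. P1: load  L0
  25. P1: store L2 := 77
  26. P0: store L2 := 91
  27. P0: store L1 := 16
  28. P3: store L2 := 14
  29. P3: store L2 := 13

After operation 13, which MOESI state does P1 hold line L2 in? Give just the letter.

1. P1: store L2 := 12  bus=[BusRdX]  L2: P0=I P1=M P2=I P3=I  mem[L2]=80
2. P0: store L1 := 7  bus=[BusRdX]  L1: P0=M P1=I P2=I P3=I  mem[L1]=60
3. P2: store L2 := 32  bus=[BusRdX,Flush]  L2: P0=I P1=I P2=M P3=I  mem[L2]=12
4. P0: store L1 := 65  bus=[-]  L1: P0=M P1=I P2=I P3=I  mem[L1]=60
5. P0: store L2 := 88  bus=[BusRdX,Flush]  L2: P0=M P1=I P2=I P3=I  mem[L2]=32
6. P2: load  L4  bus=[BusRd]  L4: P0=I P1=I P2=E P3=I  mem[L4]=20
7. P3: store L2 := 50  bus=[BusRdX,Flush]  L2: P0=I P1=I P2=I P3=M  mem[L2]=88
8. P1: store L2 := 25  bus=[BusRdX,Flush]  L2: P0=I P1=M P2=I P3=I  mem[L2]=50
9. P0: load  L2  bus=[BusRd]  L2: P0=S P1=O P2=I P3=I  mem[L2]=50
10. P3: store L2 := 1  bus=[BusRdX,Flush]  L2: P0=I P1=I P2=I P3=M  mem[L2]=25
11. P3: store L2 := 94  bus=[-]  L2: P0=I P1=I P2=I P3=M  mem[L2]=25
12. P1: store L2 := 14  bus=[BusRdX,Flush]  L2: P0=I P1=M P2=I P3=I  mem[L2]=94
13. P2: load  L2  bus=[BusRd]  L2: P0=I P1=O P2=S P3=I  mem[L2]=94
14. P0: load  L2  bus=[BusRd]  L2: P0=S P1=O P2=S P3=I  mem[L2]=94
15. P0: load  L2  bus=[-]  L2: P0=S P1=O P2=S P3=I  mem[L2]=94
16. P0: load  L2  bus=[-]  L2: P0=S P1=O P2=S P3=I  mem[L2]=94
17. P1: load  L0  bus=[BusRd]  L0: P0=I P1=E P2=I P3=I  mem[L0]=10
18. P3: store L2 := 49  bus=[BusRdX,Flush]  L2: P0=I P1=I P2=I P3=M  mem[L2]=14
19. P1: load  L1  bus=[BusRd]  L1: P0=O P1=S P2=I P3=I  mem[L1]=60
20. P1: store L2 := 22  bus=[BusRdX,Flush]  L2: P0=I P1=M P2=I P3=I  mem[L2]=49
21. P2: store L1 := 58  bus=[BusRdX,Flush]  L1: P0=I P1=I P2=M P3=I  mem[L1]=65
22. P2: load  L2  bus=[BusRd]  L2: P0=I P1=O P2=S P3=I  mem[L2]=49
23. P1: store L2 := 46  bus=[BusUpgr]  L2: P0=I P1=M P2=I P3=I  mem[L2]=49
24. P1: load  L0  bus=[-]  L0: P0=I P1=E P2=I P3=I  mem[L0]=10
25. P1: store L2 := 77  bus=[-]  L2: P0=I P1=M P2=I P3=I  mem[L2]=49
26. P0: store L2 := 91  bus=[BusRdX,Flush]  L2: P0=M P1=I P2=I P3=I  mem[L2]=77
27. P0: store L1 := 16  bus=[BusRdX,Flush]  L1: P0=M P1=I P2=I P3=I  mem[L1]=58
28. P3: store L2 := 14  bus=[BusRdX,Flush]  L2: P0=I P1=I P2=I P3=M  mem[L2]=91
29. P3: store L2 := 13  bus=[-]  L2: P0=I P1=I P2=I P3=M  mem[L2]=91

state = O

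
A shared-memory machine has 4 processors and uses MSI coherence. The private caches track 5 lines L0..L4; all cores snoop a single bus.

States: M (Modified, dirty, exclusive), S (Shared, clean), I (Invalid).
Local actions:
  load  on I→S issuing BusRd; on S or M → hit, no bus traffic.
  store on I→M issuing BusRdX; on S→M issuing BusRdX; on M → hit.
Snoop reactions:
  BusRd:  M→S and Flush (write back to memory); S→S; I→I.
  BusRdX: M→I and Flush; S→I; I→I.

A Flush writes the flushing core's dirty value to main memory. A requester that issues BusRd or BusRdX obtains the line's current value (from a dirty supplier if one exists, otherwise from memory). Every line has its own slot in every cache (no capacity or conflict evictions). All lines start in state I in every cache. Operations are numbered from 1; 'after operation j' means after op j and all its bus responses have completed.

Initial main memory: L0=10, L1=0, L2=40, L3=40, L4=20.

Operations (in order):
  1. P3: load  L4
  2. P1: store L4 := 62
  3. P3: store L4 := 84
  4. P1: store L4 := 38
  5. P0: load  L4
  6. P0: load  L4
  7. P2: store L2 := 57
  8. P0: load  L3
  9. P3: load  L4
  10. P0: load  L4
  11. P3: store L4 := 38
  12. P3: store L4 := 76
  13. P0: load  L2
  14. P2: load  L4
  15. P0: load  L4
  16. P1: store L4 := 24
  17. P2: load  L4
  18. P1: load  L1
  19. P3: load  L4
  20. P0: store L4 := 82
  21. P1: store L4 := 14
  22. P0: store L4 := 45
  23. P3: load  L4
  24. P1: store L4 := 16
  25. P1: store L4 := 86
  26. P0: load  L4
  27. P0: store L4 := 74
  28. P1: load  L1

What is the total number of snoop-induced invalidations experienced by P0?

invalidations = 4

  op1 P3: load  L4 → I/I/I/S on L4; bus BusRd; mem=20
  op2 P1: store L4 := 62 → I/M/I/I on L4; bus BusRdX; mem=20
  op3 P3: store L4 := 84 → I/I/I/M on L4; bus BusRdX Flush; mem=62
  op4 P1: store L4 := 38 → I/M/I/I on L4; bus BusRdX Flush; mem=84
  op5 P0: load  L4 → S/S/I/I on L4; bus BusRd Flush; mem=38
  op6 P0: load  L4 → S/S/I/I on L4; bus (none); mem=38
  op7 P2: store L2 := 57 → I/I/M/I on L2; bus BusRdX; mem=40
  op8 P0: load  L3 → S/I/I/I on L3; bus BusRd; mem=40
  op9 P3: load  L4 → S/S/I/S on L4; bus BusRd; mem=38
  op10 P0: load  L4 → S/S/I/S on L4; bus (none); mem=38
  op11 P3: store L4 := 38 → I/I/I/M on L4; bus BusRdX; mem=38
  op12 P3: store L4 := 76 → I/I/I/M on L4; bus (none); mem=38
  op13 P0: load  L2 → S/I/S/I on L2; bus BusRd Flush; mem=57
  op14 P2: load  L4 → I/I/S/S on L4; bus BusRd Flush; mem=76
  op15 P0: load  L4 → S/I/S/S on L4; bus BusRd; mem=76
  op16 P1: store L4 := 24 → I/M/I/I on L4; bus BusRdX; mem=76
  op17 P2: load  L4 → I/S/S/I on L4; bus BusRd Flush; mem=24
  op18 P1: load  L1 → I/S/I/I on L1; bus BusRd; mem=0
  op19 P3: load  L4 → I/S/S/S on L4; bus BusRd; mem=24
  op20 P0: store L4 := 82 → M/I/I/I on L4; bus BusRdX; mem=24
  op21 P1: store L4 := 14 → I/M/I/I on L4; bus BusRdX Flush; mem=82
  op22 P0: store L4 := 45 → M/I/I/I on L4; bus BusRdX Flush; mem=14
  op23 P3: load  L4 → S/I/I/S on L4; bus BusRd Flush; mem=45
  op24 P1: store L4 := 16 → I/M/I/I on L4; bus BusRdX; mem=45
  op25 P1: store L4 := 86 → I/M/I/I on L4; bus (none); mem=45
  op26 P0: load  L4 → S/S/I/I on L4; bus BusRd Flush; mem=86
  op27 P0: store L4 := 74 → M/I/I/I on L4; bus BusRdX; mem=86
  op28 P1: load  L1 → I/S/I/I on L1; bus (none); mem=0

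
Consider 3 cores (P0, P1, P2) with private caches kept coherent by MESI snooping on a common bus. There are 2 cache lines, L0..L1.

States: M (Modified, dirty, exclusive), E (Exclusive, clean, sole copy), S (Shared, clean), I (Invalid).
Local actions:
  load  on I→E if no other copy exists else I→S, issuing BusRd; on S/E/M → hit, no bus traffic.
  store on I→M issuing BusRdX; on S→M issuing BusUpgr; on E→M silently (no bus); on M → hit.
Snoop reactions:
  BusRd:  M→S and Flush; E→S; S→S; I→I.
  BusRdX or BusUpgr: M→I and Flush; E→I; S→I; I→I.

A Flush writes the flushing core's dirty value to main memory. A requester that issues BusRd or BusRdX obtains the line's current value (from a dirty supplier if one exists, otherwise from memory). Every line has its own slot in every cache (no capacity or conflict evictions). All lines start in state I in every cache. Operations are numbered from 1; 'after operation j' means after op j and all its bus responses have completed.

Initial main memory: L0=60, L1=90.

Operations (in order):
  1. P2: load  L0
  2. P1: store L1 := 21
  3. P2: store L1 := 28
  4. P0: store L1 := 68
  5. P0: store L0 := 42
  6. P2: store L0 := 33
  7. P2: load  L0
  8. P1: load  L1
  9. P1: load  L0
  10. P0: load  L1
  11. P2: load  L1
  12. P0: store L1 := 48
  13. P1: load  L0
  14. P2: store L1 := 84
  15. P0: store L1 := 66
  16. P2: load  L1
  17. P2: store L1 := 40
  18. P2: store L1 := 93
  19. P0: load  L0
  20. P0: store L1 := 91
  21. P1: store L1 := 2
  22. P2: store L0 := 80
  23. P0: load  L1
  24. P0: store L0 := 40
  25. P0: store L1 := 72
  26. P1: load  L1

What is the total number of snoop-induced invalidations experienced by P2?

  op1 P2: load  L0 → I/I/E on L0; bus BusRd; mem=60
  op2 P1: store L1 := 21 → I/M/I on L1; bus BusRdX; mem=90
  op3 P2: store L1 := 28 → I/I/M on L1; bus BusRdX Flush; mem=21
  op4 P0: store L1 := 68 → M/I/I on L1; bus BusRdX Flush; mem=28
  op5 P0: store L0 := 42 → M/I/I on L0; bus BusRdX; mem=60
  op6 P2: store L0 := 33 → I/I/M on L0; bus BusRdX Flush; mem=42
  op7 P2: load  L0 → I/I/M on L0; bus (none); mem=42
  op8 P1: load  L1 → S/S/I on L1; bus BusRd Flush; mem=68
  op9 P1: load  L0 → I/S/S on L0; bus BusRd Flush; mem=33
  op10 P0: load  L1 → S/S/I on L1; bus (none); mem=68
  op11 P2: load  L1 → S/S/S on L1; bus BusRd; mem=68
  op12 P0: store L1 := 48 → M/I/I on L1; bus BusUpgr; mem=68
  op13 P1: load  L0 → I/S/S on L0; bus (none); mem=33
  op14 P2: store L1 := 84 → I/I/M on L1; bus BusRdX Flush; mem=48
  op15 P0: store L1 := 66 → M/I/I on L1; bus BusRdX Flush; mem=84
  op16 P2: load  L1 → S/I/S on L1; bus BusRd Flush; mem=66
  op17 P2: store L1 := 40 → I/I/M on L1; bus BusUpgr; mem=66
  op18 P2: store L1 := 93 → I/I/M on L1; bus (none); mem=66
  op19 P0: load  L0 → S/S/S on L0; bus BusRd; mem=33
  op20 P0: store L1 := 91 → M/I/I on L1; bus BusRdX Flush; mem=93
  op21 P1: store L1 := 2 → I/M/I on L1; bus BusRdX Flush; mem=91
  op22 P2: store L0 := 80 → I/I/M on L0; bus BusUpgr; mem=33
  op23 P0: load  L1 → S/S/I on L1; bus BusRd Flush; mem=2
  op24 P0: store L0 := 40 → M/I/I on L0; bus BusRdX Flush; mem=80
  op25 P0: store L1 := 72 → M/I/I on L1; bus BusUpgr; mem=2
  op26 P1: load  L1 → S/S/I on L1; bus BusRd Flush; mem=72

invalidations = 6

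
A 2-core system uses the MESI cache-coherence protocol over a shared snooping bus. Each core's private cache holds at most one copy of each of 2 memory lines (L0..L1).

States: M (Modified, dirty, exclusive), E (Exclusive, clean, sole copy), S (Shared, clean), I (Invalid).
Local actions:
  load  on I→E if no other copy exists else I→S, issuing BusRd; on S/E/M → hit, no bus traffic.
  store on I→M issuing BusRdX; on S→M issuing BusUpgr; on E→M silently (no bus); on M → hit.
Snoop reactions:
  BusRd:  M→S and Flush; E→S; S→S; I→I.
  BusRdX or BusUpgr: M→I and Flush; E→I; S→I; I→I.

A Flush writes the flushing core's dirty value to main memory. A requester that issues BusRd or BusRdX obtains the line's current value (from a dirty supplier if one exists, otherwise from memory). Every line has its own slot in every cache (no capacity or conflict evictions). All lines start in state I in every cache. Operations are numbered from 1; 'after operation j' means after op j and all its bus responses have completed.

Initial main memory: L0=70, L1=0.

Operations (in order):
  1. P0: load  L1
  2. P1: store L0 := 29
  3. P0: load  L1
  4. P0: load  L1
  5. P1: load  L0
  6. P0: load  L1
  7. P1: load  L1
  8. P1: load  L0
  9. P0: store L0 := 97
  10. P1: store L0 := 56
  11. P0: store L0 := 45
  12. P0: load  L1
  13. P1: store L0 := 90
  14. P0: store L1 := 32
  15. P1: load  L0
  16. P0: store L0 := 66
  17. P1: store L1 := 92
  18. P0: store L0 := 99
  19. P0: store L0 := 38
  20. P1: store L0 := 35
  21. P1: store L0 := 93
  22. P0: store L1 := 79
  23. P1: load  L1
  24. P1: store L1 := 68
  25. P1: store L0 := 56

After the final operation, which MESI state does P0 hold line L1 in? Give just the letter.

state = I

  op1 P0: load  L1 → E/I on L1; bus BusRd; mem=0
  op2 P1: store L0 := 29 → I/M on L0; bus BusRdX; mem=70
  op3 P0: load  L1 → E/I on L1; bus (none); mem=0
  op4 P0: load  L1 → E/I on L1; bus (none); mem=0
  op5 P1: load  L0 → I/M on L0; bus (none); mem=70
  op6 P0: load  L1 → E/I on L1; bus (none); mem=0
  op7 P1: load  L1 → S/S on L1; bus BusRd; mem=0
  op8 P1: load  L0 → I/M on L0; bus (none); mem=70
  op9 P0: store L0 := 97 → M/I on L0; bus BusRdX Flush; mem=29
  op10 P1: store L0 := 56 → I/M on L0; bus BusRdX Flush; mem=97
  op11 P0: store L0 := 45 → M/I on L0; bus BusRdX Flush; mem=56
  op12 P0: load  L1 → S/S on L1; bus (none); mem=0
  op13 P1: store L0 := 90 → I/M on L0; bus BusRdX Flush; mem=45
  op14 P0: store L1 := 32 → M/I on L1; bus BusUpgr; mem=0
  op15 P1: load  L0 → I/M on L0; bus (none); mem=45
  op16 P0: store L0 := 66 → M/I on L0; bus BusRdX Flush; mem=90
  op17 P1: store L1 := 92 → I/M on L1; bus BusRdX Flush; mem=32
  op18 P0: store L0 := 99 → M/I on L0; bus (none); mem=90
  op19 P0: store L0 := 38 → M/I on L0; bus (none); mem=90
  op20 P1: store L0 := 35 → I/M on L0; bus BusRdX Flush; mem=38
  op21 P1: store L0 := 93 → I/M on L0; bus (none); mem=38
  op22 P0: store L1 := 79 → M/I on L1; bus BusRdX Flush; mem=92
  op23 P1: load  L1 → S/S on L1; bus BusRd Flush; mem=79
  op24 P1: store L1 := 68 → I/M on L1; bus BusUpgr; mem=79
  op25 P1: store L0 := 56 → I/M on L0; bus (none); mem=38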